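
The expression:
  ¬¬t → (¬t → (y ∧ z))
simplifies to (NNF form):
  True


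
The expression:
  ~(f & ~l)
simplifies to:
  l | ~f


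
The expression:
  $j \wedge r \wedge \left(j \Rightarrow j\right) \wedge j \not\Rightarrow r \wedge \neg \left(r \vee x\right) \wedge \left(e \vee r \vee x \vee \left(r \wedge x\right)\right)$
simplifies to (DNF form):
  $\text{False}$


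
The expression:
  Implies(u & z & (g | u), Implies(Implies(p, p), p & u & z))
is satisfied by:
  {p: True, u: False, z: False}
  {u: False, z: False, p: False}
  {z: True, p: True, u: False}
  {z: True, u: False, p: False}
  {p: True, u: True, z: False}
  {u: True, p: False, z: False}
  {z: True, u: True, p: True}


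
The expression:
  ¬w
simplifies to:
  ¬w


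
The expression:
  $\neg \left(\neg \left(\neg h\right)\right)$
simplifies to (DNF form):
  $\neg h$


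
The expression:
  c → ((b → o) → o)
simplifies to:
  b ∨ o ∨ ¬c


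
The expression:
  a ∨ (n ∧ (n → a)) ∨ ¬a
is always true.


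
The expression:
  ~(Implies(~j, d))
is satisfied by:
  {d: False, j: False}


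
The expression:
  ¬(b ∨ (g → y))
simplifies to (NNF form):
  g ∧ ¬b ∧ ¬y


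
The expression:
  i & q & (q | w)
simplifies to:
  i & q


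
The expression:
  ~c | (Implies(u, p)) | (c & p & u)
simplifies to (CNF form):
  p | ~c | ~u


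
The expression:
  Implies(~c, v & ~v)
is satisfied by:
  {c: True}


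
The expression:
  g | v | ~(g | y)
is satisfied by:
  {v: True, g: True, y: False}
  {v: True, g: False, y: False}
  {g: True, v: False, y: False}
  {v: False, g: False, y: False}
  {y: True, v: True, g: True}
  {y: True, v: True, g: False}
  {y: True, g: True, v: False}


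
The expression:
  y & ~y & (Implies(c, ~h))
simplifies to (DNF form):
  False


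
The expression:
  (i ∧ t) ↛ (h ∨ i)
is never true.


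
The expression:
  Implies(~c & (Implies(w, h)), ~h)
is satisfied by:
  {c: True, h: False}
  {h: False, c: False}
  {h: True, c: True}


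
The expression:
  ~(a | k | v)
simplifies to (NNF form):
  ~a & ~k & ~v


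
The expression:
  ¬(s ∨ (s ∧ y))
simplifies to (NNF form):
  ¬s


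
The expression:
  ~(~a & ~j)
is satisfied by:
  {a: True, j: True}
  {a: True, j: False}
  {j: True, a: False}


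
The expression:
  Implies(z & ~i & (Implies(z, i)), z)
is always true.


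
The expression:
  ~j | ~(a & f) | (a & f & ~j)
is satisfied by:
  {a: False, j: False, f: False}
  {f: True, a: False, j: False}
  {j: True, a: False, f: False}
  {f: True, j: True, a: False}
  {a: True, f: False, j: False}
  {f: True, a: True, j: False}
  {j: True, a: True, f: False}


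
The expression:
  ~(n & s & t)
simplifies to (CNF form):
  ~n | ~s | ~t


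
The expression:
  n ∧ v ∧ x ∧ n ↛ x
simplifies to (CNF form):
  False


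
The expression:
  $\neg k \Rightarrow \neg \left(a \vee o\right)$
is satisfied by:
  {k: True, o: False, a: False}
  {a: True, k: True, o: False}
  {k: True, o: True, a: False}
  {a: True, k: True, o: True}
  {a: False, o: False, k: False}


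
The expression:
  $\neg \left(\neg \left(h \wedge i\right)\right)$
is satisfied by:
  {h: True, i: True}


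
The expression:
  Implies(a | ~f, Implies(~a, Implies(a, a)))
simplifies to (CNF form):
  True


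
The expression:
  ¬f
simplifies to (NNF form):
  ¬f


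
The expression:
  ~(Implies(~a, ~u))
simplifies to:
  u & ~a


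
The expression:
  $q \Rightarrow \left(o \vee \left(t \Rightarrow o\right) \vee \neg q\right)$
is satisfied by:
  {o: True, t: False, q: False}
  {t: False, q: False, o: False}
  {q: True, o: True, t: False}
  {q: True, t: False, o: False}
  {o: True, t: True, q: False}
  {t: True, o: False, q: False}
  {q: True, t: True, o: True}


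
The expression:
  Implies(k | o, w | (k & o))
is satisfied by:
  {w: True, k: False, o: False}
  {w: True, o: True, k: False}
  {w: True, k: True, o: False}
  {w: True, o: True, k: True}
  {o: False, k: False, w: False}
  {o: True, k: True, w: False}


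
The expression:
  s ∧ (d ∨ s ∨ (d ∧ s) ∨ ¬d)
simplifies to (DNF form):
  s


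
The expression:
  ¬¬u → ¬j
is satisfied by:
  {u: False, j: False}
  {j: True, u: False}
  {u: True, j: False}


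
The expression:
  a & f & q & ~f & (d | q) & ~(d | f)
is never true.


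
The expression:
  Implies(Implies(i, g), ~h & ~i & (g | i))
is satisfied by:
  {i: True, g: False, h: False}
  {i: True, h: True, g: False}
  {g: True, h: False, i: False}


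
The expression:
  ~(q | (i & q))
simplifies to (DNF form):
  ~q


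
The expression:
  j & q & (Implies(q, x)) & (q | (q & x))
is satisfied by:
  {j: True, x: True, q: True}


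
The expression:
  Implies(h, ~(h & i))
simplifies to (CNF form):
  ~h | ~i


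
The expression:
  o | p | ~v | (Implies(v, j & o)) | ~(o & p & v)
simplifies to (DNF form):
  True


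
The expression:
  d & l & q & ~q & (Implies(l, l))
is never true.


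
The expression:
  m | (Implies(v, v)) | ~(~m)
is always true.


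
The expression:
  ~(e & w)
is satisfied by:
  {w: False, e: False}
  {e: True, w: False}
  {w: True, e: False}


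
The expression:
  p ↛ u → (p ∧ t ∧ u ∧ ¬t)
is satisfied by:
  {u: True, p: False}
  {p: False, u: False}
  {p: True, u: True}


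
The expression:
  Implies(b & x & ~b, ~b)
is always true.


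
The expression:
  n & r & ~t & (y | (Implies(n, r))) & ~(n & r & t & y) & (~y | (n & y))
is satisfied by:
  {r: True, n: True, t: False}


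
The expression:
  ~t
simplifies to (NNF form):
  ~t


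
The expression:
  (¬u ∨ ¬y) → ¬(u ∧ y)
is always true.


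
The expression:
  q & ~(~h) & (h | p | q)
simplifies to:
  h & q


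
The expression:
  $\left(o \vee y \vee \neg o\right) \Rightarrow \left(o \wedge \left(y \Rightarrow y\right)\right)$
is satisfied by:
  {o: True}


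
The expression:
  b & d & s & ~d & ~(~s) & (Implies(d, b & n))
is never true.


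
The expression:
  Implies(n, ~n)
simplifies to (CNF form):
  ~n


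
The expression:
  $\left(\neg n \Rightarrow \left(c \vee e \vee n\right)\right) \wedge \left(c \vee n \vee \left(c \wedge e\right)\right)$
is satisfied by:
  {n: True, c: True}
  {n: True, c: False}
  {c: True, n: False}


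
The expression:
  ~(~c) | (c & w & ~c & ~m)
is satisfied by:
  {c: True}


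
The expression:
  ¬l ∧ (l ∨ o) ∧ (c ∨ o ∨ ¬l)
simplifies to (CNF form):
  o ∧ ¬l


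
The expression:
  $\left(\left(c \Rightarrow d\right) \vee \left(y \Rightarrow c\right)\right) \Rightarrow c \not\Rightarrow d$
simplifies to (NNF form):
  $c \wedge \neg d$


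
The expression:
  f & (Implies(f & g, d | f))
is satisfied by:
  {f: True}


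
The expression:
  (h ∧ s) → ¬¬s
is always true.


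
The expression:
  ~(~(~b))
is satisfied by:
  {b: False}


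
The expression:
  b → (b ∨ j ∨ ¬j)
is always true.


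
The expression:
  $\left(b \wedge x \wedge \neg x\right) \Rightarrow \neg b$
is always true.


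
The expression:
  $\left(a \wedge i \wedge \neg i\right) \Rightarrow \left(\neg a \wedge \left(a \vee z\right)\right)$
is always true.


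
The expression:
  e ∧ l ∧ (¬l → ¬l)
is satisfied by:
  {e: True, l: True}


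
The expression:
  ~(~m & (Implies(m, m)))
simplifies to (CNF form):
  m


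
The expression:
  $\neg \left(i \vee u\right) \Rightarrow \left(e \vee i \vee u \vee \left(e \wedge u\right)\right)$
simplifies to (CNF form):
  $e \vee i \vee u$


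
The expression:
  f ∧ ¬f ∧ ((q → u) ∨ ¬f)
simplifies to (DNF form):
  False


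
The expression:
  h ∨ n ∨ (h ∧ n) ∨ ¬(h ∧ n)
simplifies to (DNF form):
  True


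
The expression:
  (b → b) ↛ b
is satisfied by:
  {b: False}


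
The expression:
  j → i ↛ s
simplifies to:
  (i ∧ ¬s) ∨ ¬j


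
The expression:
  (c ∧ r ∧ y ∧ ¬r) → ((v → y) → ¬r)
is always true.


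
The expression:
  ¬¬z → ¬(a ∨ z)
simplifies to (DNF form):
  ¬z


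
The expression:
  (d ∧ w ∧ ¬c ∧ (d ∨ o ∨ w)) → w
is always true.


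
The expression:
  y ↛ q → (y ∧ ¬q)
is always true.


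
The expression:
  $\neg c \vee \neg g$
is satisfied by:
  {g: False, c: False}
  {c: True, g: False}
  {g: True, c: False}


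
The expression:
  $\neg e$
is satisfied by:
  {e: False}


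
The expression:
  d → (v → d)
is always true.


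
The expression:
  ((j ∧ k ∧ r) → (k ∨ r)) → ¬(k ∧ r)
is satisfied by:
  {k: False, r: False}
  {r: True, k: False}
  {k: True, r: False}


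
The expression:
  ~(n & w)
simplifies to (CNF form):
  ~n | ~w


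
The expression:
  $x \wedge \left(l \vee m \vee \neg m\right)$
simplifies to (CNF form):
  $x$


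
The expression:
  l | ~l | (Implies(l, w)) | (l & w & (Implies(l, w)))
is always true.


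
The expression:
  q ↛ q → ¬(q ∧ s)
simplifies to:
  True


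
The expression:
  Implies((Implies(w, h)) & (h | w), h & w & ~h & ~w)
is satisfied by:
  {h: False}


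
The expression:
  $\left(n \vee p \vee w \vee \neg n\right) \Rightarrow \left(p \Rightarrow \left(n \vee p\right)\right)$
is always true.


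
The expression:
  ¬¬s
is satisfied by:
  {s: True}


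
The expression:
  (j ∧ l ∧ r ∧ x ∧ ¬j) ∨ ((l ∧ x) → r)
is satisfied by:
  {r: True, l: False, x: False}
  {l: False, x: False, r: False}
  {r: True, x: True, l: False}
  {x: True, l: False, r: False}
  {r: True, l: True, x: False}
  {l: True, r: False, x: False}
  {r: True, x: True, l: True}


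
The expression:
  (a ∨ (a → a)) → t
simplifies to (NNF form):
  t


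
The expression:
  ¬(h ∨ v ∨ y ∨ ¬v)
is never true.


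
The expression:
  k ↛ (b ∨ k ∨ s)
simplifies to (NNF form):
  False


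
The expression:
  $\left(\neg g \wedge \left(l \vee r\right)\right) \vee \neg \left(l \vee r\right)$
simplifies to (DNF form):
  $\left(\neg l \wedge \neg r\right) \vee \neg g$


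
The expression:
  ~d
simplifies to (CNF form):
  ~d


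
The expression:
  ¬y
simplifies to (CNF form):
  ¬y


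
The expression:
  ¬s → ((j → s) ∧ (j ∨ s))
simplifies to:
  s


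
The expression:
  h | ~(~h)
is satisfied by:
  {h: True}


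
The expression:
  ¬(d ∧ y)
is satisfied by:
  {d: False, y: False}
  {y: True, d: False}
  {d: True, y: False}


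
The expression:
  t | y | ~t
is always true.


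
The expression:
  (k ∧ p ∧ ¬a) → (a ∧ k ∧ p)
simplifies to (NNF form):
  a ∨ ¬k ∨ ¬p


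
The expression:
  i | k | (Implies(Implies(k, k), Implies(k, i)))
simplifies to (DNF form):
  True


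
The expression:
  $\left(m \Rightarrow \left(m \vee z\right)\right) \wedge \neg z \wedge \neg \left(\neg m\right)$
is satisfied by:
  {m: True, z: False}


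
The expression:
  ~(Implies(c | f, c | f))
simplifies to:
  False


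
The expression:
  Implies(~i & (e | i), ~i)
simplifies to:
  True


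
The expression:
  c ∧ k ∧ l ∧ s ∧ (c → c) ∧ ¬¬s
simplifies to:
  c ∧ k ∧ l ∧ s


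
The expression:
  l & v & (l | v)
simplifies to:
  l & v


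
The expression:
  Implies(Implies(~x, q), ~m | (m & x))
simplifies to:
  x | ~m | ~q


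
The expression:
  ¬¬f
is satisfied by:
  {f: True}


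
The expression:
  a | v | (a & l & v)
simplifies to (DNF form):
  a | v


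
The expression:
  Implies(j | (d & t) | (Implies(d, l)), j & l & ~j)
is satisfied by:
  {d: True, l: False, t: False, j: False}


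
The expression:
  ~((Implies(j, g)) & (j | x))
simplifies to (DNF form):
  (j & ~g) | (~j & ~x)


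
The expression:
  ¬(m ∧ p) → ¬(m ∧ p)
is always true.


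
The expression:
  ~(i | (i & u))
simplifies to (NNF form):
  ~i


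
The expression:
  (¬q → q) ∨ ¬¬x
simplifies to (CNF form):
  q ∨ x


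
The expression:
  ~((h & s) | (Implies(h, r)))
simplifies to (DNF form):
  h & ~r & ~s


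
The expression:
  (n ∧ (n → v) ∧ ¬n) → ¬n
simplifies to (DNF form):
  True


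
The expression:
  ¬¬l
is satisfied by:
  {l: True}


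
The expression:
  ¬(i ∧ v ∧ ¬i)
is always true.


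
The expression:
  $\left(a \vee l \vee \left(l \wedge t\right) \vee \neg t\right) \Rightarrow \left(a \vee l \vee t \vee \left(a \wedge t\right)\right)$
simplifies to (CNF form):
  $a \vee l \vee t$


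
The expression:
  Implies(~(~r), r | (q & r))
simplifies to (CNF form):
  True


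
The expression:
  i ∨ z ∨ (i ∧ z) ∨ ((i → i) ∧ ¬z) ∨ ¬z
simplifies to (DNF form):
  True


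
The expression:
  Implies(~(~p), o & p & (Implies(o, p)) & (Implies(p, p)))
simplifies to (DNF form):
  o | ~p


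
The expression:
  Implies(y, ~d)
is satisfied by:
  {d: False, y: False}
  {y: True, d: False}
  {d: True, y: False}


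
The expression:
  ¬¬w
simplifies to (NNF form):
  w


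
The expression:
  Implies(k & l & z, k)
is always true.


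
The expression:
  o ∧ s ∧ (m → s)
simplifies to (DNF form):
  o ∧ s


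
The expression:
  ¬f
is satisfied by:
  {f: False}


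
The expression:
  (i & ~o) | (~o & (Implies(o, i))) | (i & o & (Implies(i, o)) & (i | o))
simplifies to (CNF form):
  i | ~o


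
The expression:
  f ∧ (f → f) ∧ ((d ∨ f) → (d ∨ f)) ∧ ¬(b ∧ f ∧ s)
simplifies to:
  f ∧ (¬b ∨ ¬s)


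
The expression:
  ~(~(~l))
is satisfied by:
  {l: False}


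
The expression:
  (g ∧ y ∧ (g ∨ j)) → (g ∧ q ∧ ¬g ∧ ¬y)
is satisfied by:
  {g: False, y: False}
  {y: True, g: False}
  {g: True, y: False}


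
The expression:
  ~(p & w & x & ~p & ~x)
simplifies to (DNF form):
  True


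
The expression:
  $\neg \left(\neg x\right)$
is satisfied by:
  {x: True}


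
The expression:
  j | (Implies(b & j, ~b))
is always true.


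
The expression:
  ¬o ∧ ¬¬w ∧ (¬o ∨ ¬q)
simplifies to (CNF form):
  w ∧ ¬o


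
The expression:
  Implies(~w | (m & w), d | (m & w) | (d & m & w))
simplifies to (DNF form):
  d | w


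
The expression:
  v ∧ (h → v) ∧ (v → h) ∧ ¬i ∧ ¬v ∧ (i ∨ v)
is never true.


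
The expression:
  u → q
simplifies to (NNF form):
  q ∨ ¬u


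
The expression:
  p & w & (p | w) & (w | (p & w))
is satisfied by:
  {p: True, w: True}


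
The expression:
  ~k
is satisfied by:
  {k: False}


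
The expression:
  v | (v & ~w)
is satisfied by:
  {v: True}


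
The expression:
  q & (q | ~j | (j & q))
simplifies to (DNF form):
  q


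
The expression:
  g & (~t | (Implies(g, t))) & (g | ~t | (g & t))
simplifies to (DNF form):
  g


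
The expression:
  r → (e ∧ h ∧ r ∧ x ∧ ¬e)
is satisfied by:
  {r: False}


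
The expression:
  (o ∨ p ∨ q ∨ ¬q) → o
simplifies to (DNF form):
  o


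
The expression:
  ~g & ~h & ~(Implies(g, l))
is never true.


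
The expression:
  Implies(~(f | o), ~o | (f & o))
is always true.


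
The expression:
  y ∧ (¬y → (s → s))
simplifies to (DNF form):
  y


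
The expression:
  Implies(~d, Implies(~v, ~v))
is always true.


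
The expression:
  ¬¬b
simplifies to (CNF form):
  b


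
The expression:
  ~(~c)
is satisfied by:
  {c: True}


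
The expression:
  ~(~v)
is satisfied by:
  {v: True}


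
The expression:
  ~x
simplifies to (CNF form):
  ~x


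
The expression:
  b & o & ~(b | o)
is never true.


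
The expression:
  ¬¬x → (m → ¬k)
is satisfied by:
  {k: False, m: False, x: False}
  {x: True, k: False, m: False}
  {m: True, k: False, x: False}
  {x: True, m: True, k: False}
  {k: True, x: False, m: False}
  {x: True, k: True, m: False}
  {m: True, k: True, x: False}


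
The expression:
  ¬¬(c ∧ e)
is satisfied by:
  {c: True, e: True}


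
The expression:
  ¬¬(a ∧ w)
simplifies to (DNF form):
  a ∧ w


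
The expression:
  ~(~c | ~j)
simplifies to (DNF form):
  c & j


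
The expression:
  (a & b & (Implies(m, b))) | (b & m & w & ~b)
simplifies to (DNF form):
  a & b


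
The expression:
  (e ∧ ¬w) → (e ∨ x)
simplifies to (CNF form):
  True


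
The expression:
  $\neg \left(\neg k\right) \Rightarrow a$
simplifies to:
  $a \vee \neg k$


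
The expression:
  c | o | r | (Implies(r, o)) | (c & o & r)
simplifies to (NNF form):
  True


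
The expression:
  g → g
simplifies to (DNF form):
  True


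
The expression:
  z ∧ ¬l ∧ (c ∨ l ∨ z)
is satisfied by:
  {z: True, l: False}


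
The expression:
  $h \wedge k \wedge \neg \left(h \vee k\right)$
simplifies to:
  $\text{False}$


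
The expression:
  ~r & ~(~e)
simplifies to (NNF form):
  e & ~r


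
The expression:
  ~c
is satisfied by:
  {c: False}


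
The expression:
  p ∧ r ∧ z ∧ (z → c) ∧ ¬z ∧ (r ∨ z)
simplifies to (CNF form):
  False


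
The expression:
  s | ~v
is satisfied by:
  {s: True, v: False}
  {v: False, s: False}
  {v: True, s: True}


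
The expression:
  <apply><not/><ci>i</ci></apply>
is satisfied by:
  {i: False}


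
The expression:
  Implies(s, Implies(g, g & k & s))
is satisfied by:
  {k: True, s: False, g: False}
  {s: False, g: False, k: False}
  {g: True, k: True, s: False}
  {g: True, s: False, k: False}
  {k: True, s: True, g: False}
  {s: True, k: False, g: False}
  {g: True, s: True, k: True}


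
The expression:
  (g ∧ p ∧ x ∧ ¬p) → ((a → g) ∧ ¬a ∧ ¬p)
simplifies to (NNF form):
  True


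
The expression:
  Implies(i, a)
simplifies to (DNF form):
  a | ~i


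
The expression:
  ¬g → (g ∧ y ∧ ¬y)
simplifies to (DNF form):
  g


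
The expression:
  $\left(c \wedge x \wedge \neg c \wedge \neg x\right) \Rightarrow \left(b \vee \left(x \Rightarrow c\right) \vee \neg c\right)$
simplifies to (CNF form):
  $\text{True}$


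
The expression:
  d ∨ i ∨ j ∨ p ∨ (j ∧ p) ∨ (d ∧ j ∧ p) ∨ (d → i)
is always true.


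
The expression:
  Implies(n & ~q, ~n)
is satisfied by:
  {q: True, n: False}
  {n: False, q: False}
  {n: True, q: True}


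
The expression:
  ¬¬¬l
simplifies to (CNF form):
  ¬l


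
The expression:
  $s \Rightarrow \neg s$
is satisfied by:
  {s: False}


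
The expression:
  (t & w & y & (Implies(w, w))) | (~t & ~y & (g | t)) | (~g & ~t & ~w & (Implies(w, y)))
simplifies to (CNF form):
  (w | ~t) & (y | ~t) & (g | t | ~w) & (t | ~g | ~y)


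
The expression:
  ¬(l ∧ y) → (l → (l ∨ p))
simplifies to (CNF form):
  True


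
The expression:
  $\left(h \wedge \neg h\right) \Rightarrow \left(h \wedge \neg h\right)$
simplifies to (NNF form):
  $\text{True}$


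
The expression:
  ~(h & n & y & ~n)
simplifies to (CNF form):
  True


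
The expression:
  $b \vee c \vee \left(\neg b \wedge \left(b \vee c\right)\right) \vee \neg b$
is always true.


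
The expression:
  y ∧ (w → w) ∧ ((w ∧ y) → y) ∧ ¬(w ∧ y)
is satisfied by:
  {y: True, w: False}


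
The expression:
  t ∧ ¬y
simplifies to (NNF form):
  t ∧ ¬y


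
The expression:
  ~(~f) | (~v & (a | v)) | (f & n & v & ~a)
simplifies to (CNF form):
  (a | f) & (f | ~v)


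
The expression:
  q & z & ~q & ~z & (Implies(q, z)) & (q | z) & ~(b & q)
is never true.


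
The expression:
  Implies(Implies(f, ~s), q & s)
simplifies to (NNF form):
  s & (f | q)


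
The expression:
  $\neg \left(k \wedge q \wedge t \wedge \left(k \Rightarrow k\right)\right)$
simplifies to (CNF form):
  $\neg k \vee \neg q \vee \neg t$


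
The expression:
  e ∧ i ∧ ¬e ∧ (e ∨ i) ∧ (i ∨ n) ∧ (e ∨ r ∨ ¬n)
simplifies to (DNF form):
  False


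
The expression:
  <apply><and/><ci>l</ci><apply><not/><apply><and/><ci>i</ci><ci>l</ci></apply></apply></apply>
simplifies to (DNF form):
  <apply><and/><ci>l</ci><apply><not/><ci>i</ci></apply></apply>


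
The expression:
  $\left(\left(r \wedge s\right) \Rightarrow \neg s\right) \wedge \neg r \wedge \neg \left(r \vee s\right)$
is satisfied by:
  {r: False, s: False}


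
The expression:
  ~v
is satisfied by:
  {v: False}


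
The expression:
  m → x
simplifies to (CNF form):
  x ∨ ¬m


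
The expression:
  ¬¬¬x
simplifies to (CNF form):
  ¬x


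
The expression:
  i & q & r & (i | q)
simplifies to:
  i & q & r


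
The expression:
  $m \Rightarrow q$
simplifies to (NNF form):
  $q \vee \neg m$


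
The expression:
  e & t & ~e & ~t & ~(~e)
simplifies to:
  False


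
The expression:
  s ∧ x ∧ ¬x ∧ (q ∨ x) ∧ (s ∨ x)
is never true.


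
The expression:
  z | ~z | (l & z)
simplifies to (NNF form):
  True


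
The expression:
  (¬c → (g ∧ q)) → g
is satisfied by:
  {g: True, c: False}
  {c: False, g: False}
  {c: True, g: True}


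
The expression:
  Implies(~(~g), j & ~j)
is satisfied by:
  {g: False}


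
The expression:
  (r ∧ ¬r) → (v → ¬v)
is always true.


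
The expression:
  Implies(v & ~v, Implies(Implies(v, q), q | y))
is always true.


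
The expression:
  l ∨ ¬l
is always true.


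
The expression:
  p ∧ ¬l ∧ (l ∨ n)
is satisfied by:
  {p: True, n: True, l: False}


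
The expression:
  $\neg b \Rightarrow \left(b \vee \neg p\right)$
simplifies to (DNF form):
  $b \vee \neg p$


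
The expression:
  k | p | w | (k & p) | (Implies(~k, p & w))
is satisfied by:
  {p: True, k: True, w: True}
  {p: True, k: True, w: False}
  {p: True, w: True, k: False}
  {p: True, w: False, k: False}
  {k: True, w: True, p: False}
  {k: True, w: False, p: False}
  {w: True, k: False, p: False}


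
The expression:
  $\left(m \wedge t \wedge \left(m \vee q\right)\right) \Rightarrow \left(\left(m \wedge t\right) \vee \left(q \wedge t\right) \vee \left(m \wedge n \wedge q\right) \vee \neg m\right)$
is always true.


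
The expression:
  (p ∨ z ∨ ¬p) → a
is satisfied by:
  {a: True}


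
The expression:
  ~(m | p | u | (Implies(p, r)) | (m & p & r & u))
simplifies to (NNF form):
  False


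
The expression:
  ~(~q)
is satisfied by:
  {q: True}


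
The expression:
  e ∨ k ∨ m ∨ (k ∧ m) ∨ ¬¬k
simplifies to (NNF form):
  e ∨ k ∨ m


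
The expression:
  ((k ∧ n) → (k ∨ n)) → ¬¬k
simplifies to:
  k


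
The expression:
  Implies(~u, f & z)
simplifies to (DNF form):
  u | (f & z)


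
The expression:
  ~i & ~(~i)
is never true.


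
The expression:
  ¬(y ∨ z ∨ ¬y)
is never true.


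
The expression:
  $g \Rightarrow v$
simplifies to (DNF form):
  $v \vee \neg g$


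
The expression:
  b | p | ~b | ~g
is always true.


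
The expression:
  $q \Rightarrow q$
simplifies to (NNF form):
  $\text{True}$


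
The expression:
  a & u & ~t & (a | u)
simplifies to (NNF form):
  a & u & ~t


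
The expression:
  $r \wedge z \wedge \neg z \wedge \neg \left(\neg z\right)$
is never true.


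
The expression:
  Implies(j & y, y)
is always true.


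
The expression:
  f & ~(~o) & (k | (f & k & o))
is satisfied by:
  {f: True, o: True, k: True}


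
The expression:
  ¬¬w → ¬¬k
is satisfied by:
  {k: True, w: False}
  {w: False, k: False}
  {w: True, k: True}


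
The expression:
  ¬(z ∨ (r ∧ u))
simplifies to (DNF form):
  (¬r ∧ ¬z) ∨ (¬u ∧ ¬z)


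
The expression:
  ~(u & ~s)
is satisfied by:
  {s: True, u: False}
  {u: False, s: False}
  {u: True, s: True}


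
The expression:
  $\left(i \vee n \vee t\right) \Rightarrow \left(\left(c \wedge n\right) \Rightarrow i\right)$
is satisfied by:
  {i: True, c: False, n: False}
  {c: False, n: False, i: False}
  {i: True, n: True, c: False}
  {n: True, c: False, i: False}
  {i: True, c: True, n: False}
  {c: True, i: False, n: False}
  {i: True, n: True, c: True}


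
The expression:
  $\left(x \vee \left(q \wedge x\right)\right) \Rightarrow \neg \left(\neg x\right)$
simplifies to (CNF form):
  $\text{True}$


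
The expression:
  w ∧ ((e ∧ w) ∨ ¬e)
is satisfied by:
  {w: True}


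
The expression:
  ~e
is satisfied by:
  {e: False}


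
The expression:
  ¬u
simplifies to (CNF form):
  ¬u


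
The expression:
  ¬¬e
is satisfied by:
  {e: True}


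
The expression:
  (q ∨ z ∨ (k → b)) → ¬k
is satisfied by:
  {z: False, b: False, k: False, q: False}
  {q: True, z: False, b: False, k: False}
  {b: True, q: False, z: False, k: False}
  {q: True, b: True, z: False, k: False}
  {z: True, q: False, b: False, k: False}
  {q: True, z: True, b: False, k: False}
  {b: True, z: True, q: False, k: False}
  {q: True, b: True, z: True, k: False}
  {k: True, q: False, z: False, b: False}


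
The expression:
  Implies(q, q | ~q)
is always true.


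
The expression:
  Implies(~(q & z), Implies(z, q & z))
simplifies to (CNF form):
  q | ~z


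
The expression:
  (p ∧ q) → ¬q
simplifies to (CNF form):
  ¬p ∨ ¬q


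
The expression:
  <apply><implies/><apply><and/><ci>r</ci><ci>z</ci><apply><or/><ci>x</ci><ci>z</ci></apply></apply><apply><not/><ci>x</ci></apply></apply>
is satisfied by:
  {z: False, x: False, r: False}
  {r: True, z: False, x: False}
  {x: True, z: False, r: False}
  {r: True, x: True, z: False}
  {z: True, r: False, x: False}
  {r: True, z: True, x: False}
  {x: True, z: True, r: False}


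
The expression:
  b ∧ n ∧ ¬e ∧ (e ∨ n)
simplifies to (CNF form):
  b ∧ n ∧ ¬e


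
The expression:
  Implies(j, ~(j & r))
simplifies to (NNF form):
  ~j | ~r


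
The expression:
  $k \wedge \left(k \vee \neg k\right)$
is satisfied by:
  {k: True}


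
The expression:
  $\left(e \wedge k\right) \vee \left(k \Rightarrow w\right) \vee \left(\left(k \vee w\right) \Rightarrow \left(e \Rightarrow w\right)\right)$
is always true.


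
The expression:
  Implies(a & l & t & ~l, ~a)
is always true.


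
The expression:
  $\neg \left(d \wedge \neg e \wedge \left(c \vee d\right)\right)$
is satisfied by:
  {e: True, d: False}
  {d: False, e: False}
  {d: True, e: True}


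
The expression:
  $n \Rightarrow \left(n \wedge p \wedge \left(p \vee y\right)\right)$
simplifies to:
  $p \vee \neg n$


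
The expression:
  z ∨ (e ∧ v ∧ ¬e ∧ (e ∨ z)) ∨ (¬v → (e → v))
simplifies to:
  v ∨ z ∨ ¬e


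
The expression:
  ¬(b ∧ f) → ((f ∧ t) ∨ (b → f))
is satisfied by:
  {f: True, b: False}
  {b: False, f: False}
  {b: True, f: True}


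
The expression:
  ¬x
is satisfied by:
  {x: False}


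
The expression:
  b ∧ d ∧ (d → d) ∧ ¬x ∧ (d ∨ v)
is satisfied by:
  {b: True, d: True, x: False}


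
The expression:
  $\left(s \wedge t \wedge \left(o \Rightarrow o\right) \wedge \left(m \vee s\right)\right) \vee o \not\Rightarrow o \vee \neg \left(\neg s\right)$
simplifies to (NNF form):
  $s$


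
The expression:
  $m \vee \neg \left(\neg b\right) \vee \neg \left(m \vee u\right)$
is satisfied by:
  {b: True, m: True, u: False}
  {b: True, u: False, m: False}
  {m: True, u: False, b: False}
  {m: False, u: False, b: False}
  {b: True, m: True, u: True}
  {b: True, u: True, m: False}
  {m: True, u: True, b: False}


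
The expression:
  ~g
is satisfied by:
  {g: False}


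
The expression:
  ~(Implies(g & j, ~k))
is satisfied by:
  {j: True, g: True, k: True}


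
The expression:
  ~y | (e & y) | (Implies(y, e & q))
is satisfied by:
  {e: True, y: False}
  {y: False, e: False}
  {y: True, e: True}


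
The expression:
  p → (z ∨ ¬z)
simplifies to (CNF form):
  True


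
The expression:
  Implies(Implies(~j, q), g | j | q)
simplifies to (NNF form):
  True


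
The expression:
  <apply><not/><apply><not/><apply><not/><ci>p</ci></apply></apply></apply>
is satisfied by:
  {p: False}


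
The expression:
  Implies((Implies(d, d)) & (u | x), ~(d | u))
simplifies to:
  ~u & (~d | ~x)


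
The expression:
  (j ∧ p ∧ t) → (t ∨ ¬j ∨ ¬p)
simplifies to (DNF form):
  True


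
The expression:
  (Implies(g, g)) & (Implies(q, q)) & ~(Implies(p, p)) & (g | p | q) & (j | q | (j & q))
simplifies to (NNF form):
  False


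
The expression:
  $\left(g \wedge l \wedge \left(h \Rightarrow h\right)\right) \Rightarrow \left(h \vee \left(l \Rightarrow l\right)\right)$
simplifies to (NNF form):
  $\text{True}$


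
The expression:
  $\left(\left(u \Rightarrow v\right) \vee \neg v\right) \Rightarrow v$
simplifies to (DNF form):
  $v$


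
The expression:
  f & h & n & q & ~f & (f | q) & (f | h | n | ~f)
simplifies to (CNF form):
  False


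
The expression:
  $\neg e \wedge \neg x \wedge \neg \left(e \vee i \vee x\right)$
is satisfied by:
  {x: False, i: False, e: False}


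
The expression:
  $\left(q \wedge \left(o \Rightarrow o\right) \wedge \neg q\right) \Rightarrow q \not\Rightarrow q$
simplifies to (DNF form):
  $\text{True}$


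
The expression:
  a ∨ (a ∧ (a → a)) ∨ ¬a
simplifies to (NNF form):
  True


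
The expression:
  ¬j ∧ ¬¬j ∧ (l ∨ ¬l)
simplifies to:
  False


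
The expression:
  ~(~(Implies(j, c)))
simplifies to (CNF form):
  c | ~j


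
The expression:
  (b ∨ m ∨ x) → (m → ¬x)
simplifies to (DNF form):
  ¬m ∨ ¬x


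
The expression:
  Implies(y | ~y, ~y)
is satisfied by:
  {y: False}


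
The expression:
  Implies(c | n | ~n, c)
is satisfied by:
  {c: True}


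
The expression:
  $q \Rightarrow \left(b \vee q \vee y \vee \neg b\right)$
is always true.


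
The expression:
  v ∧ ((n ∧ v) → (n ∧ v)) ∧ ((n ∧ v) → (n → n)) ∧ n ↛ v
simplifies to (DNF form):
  False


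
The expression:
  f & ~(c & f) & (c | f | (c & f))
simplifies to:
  f & ~c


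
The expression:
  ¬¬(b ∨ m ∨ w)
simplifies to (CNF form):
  b ∨ m ∨ w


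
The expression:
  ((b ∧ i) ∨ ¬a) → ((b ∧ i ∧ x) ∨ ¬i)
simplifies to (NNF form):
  (a ∧ ¬b) ∨ (b ∧ x) ∨ ¬i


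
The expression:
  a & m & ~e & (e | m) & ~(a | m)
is never true.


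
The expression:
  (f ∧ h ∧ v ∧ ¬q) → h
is always true.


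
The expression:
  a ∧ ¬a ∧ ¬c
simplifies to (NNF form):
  False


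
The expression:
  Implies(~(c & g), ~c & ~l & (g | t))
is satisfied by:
  {t: True, g: True, l: False, c: False}
  {g: True, c: False, t: False, l: False}
  {c: True, t: True, g: True, l: False}
  {c: True, g: True, t: False, l: False}
  {l: True, c: True, g: True, t: True}
  {l: True, c: True, g: True, t: False}
  {t: True, c: False, g: False, l: False}


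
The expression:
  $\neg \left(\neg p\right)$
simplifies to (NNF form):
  $p$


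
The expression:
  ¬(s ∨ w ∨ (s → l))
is never true.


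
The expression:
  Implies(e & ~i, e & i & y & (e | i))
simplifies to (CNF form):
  i | ~e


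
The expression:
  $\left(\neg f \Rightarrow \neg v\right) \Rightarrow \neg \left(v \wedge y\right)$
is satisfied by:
  {v: False, y: False, f: False}
  {f: True, v: False, y: False}
  {y: True, v: False, f: False}
  {f: True, y: True, v: False}
  {v: True, f: False, y: False}
  {f: True, v: True, y: False}
  {y: True, v: True, f: False}


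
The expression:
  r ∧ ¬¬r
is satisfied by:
  {r: True}


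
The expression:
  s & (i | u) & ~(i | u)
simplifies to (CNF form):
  False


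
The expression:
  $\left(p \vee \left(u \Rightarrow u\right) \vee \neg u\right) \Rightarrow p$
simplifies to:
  $p$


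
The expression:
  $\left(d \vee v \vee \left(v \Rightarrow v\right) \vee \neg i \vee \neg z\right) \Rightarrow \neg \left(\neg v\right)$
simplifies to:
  $v$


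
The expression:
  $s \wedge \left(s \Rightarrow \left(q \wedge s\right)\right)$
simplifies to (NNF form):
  $q \wedge s$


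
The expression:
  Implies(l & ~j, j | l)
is always true.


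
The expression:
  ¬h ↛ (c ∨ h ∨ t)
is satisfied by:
  {h: False, t: False, c: False}


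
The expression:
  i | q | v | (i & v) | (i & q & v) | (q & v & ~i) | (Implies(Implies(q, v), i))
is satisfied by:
  {i: True, q: True, v: True}
  {i: True, q: True, v: False}
  {i: True, v: True, q: False}
  {i: True, v: False, q: False}
  {q: True, v: True, i: False}
  {q: True, v: False, i: False}
  {v: True, q: False, i: False}


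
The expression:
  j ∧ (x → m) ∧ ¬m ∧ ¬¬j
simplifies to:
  j ∧ ¬m ∧ ¬x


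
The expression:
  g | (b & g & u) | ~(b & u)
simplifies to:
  g | ~b | ~u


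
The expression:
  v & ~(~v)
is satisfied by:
  {v: True}


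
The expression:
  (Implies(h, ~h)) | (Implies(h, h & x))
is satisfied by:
  {x: True, h: False}
  {h: False, x: False}
  {h: True, x: True}


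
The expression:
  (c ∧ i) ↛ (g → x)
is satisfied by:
  {c: True, i: True, g: True, x: False}


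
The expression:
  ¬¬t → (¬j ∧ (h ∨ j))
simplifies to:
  (h ∧ ¬j) ∨ ¬t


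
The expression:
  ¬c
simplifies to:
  ¬c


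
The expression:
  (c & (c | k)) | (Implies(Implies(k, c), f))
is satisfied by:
  {k: True, c: True, f: True}
  {k: True, c: True, f: False}
  {k: True, f: True, c: False}
  {k: True, f: False, c: False}
  {c: True, f: True, k: False}
  {c: True, f: False, k: False}
  {f: True, c: False, k: False}


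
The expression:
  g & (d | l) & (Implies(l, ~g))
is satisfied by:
  {d: True, g: True, l: False}


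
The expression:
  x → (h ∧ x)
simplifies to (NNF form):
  h ∨ ¬x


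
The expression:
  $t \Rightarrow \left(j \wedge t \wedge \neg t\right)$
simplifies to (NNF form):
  $\neg t$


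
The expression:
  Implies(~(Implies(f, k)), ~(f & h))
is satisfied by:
  {k: True, h: False, f: False}
  {h: False, f: False, k: False}
  {f: True, k: True, h: False}
  {f: True, h: False, k: False}
  {k: True, h: True, f: False}
  {h: True, k: False, f: False}
  {f: True, h: True, k: True}


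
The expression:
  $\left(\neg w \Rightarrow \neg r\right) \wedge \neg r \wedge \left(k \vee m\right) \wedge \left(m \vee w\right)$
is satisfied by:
  {m: True, w: True, k: True, r: False}
  {m: True, w: True, r: False, k: False}
  {m: True, k: True, r: False, w: False}
  {m: True, r: False, k: False, w: False}
  {w: True, k: True, r: False, m: False}


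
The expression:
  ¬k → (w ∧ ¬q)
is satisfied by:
  {k: True, w: True, q: False}
  {k: True, q: False, w: False}
  {k: True, w: True, q: True}
  {k: True, q: True, w: False}
  {w: True, q: False, k: False}


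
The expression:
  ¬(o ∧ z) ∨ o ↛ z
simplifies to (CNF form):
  ¬o ∨ ¬z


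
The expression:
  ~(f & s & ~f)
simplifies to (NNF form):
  True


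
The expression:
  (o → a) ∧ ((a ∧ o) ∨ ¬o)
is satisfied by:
  {a: True, o: False}
  {o: False, a: False}
  {o: True, a: True}


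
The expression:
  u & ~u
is never true.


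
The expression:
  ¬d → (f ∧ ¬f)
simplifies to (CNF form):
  d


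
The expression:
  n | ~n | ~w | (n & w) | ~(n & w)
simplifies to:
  True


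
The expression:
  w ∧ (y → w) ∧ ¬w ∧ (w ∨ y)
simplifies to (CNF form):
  False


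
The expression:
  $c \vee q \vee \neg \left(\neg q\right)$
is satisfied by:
  {q: True, c: True}
  {q: True, c: False}
  {c: True, q: False}


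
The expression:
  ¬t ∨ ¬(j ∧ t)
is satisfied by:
  {t: False, j: False}
  {j: True, t: False}
  {t: True, j: False}


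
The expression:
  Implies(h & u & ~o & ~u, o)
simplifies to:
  True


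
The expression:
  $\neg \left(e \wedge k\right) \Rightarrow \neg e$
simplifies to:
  $k \vee \neg e$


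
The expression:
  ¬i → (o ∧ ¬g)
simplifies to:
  i ∨ (o ∧ ¬g)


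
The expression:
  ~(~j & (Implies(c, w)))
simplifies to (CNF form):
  (c | j) & (j | ~w)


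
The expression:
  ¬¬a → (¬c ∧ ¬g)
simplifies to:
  (¬c ∧ ¬g) ∨ ¬a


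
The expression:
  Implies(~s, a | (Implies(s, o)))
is always true.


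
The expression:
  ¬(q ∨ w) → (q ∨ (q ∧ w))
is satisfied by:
  {q: True, w: True}
  {q: True, w: False}
  {w: True, q: False}


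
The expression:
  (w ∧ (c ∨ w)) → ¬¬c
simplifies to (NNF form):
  c ∨ ¬w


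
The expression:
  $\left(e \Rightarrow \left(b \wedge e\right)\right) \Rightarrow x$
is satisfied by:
  {x: True, e: True, b: False}
  {x: True, e: False, b: False}
  {x: True, b: True, e: True}
  {x: True, b: True, e: False}
  {e: True, b: False, x: False}


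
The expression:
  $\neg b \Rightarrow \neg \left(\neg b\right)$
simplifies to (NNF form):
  $b$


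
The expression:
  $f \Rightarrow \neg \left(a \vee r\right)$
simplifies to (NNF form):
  $\left(\neg a \wedge \neg r\right) \vee \neg f$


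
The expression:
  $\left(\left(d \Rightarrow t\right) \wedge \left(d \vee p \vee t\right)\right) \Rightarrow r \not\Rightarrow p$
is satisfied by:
  {d: True, r: True, t: False, p: False}
  {d: True, r: False, t: False, p: False}
  {r: True, d: False, t: False, p: False}
  {d: False, r: False, t: False, p: False}
  {d: True, p: True, r: True, t: False}
  {d: True, p: True, r: False, t: False}
  {d: True, t: True, r: True, p: False}
  {t: True, r: True, p: False, d: False}


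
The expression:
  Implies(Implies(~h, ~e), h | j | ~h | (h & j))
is always true.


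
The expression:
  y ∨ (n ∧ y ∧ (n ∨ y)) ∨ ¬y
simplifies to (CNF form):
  True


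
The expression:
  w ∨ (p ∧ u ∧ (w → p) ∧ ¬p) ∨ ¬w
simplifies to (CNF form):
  True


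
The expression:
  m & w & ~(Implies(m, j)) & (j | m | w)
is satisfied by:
  {m: True, w: True, j: False}


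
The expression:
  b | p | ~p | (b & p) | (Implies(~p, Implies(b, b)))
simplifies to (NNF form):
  True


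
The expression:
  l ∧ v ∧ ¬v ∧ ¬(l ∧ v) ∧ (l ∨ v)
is never true.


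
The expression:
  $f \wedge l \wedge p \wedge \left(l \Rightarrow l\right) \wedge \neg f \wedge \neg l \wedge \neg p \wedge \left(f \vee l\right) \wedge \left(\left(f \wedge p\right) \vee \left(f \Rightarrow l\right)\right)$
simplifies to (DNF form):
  $\text{False}$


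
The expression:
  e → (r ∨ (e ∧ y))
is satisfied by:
  {r: True, y: True, e: False}
  {r: True, e: False, y: False}
  {y: True, e: False, r: False}
  {y: False, e: False, r: False}
  {r: True, y: True, e: True}
  {r: True, e: True, y: False}
  {y: True, e: True, r: False}
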